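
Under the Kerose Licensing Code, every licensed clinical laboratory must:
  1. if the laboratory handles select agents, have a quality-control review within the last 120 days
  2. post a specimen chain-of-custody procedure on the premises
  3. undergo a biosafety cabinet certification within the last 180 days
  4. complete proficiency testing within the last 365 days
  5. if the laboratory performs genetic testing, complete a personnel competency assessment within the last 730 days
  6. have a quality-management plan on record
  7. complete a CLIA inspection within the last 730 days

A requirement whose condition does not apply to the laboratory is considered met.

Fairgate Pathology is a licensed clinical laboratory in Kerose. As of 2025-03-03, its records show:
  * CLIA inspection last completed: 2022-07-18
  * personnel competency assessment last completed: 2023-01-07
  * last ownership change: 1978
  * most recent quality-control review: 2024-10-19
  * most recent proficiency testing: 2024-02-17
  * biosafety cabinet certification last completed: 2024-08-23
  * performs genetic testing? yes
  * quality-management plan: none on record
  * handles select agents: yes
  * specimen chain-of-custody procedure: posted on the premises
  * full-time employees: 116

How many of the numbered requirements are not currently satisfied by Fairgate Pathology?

6

1. condition 'handles select agents' holds; quality-control review 135 days ago vs limit 120 → not met
2. specimen chain-of-custody procedure present → met
3. biosafety cabinet certification 192 days ago vs limit 180 → not met
4. proficiency testing 380 days ago vs limit 365 → not met
5. condition 'performs genetic testing' holds; personnel competency assessment 786 days ago vs limit 730 → not met
6. quality-management plan absent → not met
7. CLIA inspection 959 days ago vs limit 730 → not met
Not met: 6 of 7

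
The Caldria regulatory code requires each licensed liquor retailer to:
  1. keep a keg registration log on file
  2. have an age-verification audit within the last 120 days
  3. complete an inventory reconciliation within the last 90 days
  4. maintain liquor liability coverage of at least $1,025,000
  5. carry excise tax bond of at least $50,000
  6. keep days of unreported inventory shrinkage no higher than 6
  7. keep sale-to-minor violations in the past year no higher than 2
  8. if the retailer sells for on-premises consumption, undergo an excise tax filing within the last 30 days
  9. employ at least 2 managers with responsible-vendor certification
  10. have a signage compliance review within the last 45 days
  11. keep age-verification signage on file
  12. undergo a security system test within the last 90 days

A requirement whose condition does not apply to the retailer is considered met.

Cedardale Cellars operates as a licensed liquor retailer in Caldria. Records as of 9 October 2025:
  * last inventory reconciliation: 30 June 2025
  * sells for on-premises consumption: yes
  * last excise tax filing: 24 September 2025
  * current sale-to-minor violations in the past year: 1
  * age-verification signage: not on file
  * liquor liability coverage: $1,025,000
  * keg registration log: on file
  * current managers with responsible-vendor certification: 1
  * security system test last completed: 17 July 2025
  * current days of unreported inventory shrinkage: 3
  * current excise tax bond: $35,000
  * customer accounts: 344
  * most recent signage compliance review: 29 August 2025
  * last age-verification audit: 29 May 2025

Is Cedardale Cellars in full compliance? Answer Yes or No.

No

1. keg registration log present → met
2. age-verification audit 133 days ago vs limit 120 → not met
3. inventory reconciliation 101 days ago vs limit 90 → not met
4. liquor liability coverage $1,025,000 ≥ $1,025,000 → met
5. excise tax bond $35,000 < $50,000 → not met
6. days of unreported inventory shrinkage 3 ≤ 6 → met
7. sale-to-minor violations in the past year 1 ≤ 2 → met
8. condition 'sells for on-premises consumption' holds; excise tax filing 15 days ago vs limit 30 → met
9. managers with responsible-vendor certification 1 < 2 → not met
10. signage compliance review 41 days ago vs limit 45 → met
11. age-verification signage absent → not met
12. security system test 84 days ago vs limit 90 → met
Not met: 2, 3, 5, 9, 11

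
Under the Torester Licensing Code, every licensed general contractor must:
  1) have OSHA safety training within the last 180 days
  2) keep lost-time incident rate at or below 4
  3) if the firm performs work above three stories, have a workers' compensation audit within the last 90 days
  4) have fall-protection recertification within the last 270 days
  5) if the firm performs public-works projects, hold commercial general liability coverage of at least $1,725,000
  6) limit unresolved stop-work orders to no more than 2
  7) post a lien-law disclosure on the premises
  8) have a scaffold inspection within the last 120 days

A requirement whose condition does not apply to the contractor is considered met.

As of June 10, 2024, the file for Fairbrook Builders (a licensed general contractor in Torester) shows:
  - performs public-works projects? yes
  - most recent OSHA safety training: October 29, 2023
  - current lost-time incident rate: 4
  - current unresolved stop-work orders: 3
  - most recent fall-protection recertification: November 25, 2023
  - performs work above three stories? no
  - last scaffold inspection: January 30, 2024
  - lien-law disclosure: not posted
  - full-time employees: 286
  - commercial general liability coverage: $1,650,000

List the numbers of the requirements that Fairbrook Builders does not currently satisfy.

1. OSHA safety training 225 days ago vs limit 180 → not met
2. lost-time incident rate 4 ≤ 4 → met
3. condition 'performs work above three stories' does not hold → requirement n/a → met
4. fall-protection recertification 198 days ago vs limit 270 → met
5. condition 'performs public-works projects' holds; commercial general liability coverage $1,650,000 < $1,725,000 → not met
6. unresolved stop-work orders 3 > 2 → not met
7. lien-law disclosure absent → not met
8. scaffold inspection 132 days ago vs limit 120 → not met
Not met: 1, 5, 6, 7, 8

1, 5, 6, 7, 8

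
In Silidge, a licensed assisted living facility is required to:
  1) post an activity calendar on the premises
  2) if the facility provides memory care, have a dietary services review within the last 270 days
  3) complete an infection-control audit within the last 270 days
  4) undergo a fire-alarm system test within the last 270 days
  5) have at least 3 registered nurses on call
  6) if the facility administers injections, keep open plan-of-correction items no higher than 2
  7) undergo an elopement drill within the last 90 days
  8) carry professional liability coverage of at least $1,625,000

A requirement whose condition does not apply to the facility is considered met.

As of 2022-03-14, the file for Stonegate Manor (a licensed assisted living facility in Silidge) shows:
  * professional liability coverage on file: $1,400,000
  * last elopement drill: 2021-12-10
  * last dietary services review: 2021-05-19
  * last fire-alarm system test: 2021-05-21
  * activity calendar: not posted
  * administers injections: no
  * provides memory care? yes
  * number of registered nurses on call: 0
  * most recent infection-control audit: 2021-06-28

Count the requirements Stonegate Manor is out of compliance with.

6

1. activity calendar absent → not met
2. condition 'provides memory care' holds; dietary services review 299 days ago vs limit 270 → not met
3. infection-control audit 259 days ago vs limit 270 → met
4. fire-alarm system test 297 days ago vs limit 270 → not met
5. registered nurses on call 0 < 3 → not met
6. condition 'administers injections' does not hold → requirement n/a → met
7. elopement drill 94 days ago vs limit 90 → not met
8. professional liability coverage $1,400,000 < $1,625,000 → not met
Not met: 6 of 8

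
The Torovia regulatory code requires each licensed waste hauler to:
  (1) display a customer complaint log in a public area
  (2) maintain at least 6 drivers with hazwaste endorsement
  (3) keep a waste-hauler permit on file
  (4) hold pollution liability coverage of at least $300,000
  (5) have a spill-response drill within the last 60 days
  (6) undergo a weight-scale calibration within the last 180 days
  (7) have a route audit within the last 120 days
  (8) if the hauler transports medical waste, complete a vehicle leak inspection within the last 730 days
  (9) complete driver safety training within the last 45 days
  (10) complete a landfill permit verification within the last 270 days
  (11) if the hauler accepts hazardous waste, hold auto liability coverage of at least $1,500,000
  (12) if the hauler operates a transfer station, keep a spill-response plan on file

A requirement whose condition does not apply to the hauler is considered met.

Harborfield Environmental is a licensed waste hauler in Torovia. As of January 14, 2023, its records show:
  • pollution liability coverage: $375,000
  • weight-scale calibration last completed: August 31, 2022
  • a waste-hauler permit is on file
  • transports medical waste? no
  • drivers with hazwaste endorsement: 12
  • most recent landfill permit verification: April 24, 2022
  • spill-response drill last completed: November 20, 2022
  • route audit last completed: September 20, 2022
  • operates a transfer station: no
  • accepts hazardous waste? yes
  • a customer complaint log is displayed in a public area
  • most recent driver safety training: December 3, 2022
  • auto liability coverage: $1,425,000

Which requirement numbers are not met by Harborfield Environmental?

1. customer complaint log present → met
2. drivers with hazwaste endorsement 12 ≥ 6 → met
3. waste-hauler permit present → met
4. pollution liability coverage $375,000 ≥ $300,000 → met
5. spill-response drill 55 days ago vs limit 60 → met
6. weight-scale calibration 136 days ago vs limit 180 → met
7. route audit 116 days ago vs limit 120 → met
8. condition 'transports medical waste' does not hold → requirement n/a → met
9. driver safety training 42 days ago vs limit 45 → met
10. landfill permit verification 265 days ago vs limit 270 → met
11. condition 'accepts hazardous waste' holds; auto liability coverage $1,425,000 < $1,500,000 → not met
12. condition 'operates a transfer station' does not hold → requirement n/a → met
Not met: 11

11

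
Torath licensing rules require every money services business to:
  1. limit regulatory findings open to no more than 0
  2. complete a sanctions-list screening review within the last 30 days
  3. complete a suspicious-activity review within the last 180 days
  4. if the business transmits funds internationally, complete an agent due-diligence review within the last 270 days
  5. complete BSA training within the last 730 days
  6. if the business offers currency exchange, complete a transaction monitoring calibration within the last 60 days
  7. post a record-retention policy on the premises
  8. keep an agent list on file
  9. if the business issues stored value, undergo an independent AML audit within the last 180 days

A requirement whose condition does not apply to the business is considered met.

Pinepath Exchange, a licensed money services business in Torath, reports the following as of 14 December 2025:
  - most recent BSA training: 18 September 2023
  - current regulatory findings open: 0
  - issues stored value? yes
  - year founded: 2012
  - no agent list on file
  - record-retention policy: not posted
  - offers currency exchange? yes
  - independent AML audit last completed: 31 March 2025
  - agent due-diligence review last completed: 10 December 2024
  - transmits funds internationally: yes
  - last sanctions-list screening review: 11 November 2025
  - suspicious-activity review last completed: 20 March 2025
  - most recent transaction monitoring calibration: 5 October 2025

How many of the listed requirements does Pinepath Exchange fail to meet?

8

1. regulatory findings open 0 ≤ 0 → met
2. sanctions-list screening review 33 days ago vs limit 30 → not met
3. suspicious-activity review 269 days ago vs limit 180 → not met
4. condition 'transmits funds internationally' holds; agent due-diligence review 369 days ago vs limit 270 → not met
5. BSA training 818 days ago vs limit 730 → not met
6. condition 'offers currency exchange' holds; transaction monitoring calibration 70 days ago vs limit 60 → not met
7. record-retention policy absent → not met
8. agent list absent → not met
9. condition 'issues stored value' holds; independent AML audit 258 days ago vs limit 180 → not met
Not met: 8 of 9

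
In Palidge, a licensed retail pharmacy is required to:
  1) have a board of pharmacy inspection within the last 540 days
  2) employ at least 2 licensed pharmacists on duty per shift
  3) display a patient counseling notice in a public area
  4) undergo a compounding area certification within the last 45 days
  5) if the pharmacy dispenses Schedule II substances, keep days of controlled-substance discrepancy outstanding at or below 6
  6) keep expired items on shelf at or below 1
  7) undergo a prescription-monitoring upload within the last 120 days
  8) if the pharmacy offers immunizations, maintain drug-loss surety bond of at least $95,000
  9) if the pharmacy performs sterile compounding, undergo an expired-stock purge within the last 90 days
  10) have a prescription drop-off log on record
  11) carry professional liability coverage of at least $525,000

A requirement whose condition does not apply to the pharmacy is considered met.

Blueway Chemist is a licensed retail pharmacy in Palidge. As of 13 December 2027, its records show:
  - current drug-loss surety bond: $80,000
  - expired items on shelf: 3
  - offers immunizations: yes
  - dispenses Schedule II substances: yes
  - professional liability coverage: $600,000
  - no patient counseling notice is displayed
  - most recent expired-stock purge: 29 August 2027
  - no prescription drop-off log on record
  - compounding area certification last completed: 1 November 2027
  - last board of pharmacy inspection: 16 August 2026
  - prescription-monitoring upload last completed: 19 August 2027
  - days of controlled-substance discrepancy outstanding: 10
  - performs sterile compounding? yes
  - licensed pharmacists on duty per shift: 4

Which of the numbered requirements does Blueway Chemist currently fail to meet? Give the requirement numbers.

3, 5, 6, 8, 9, 10

1. board of pharmacy inspection 484 days ago vs limit 540 → met
2. licensed pharmacists on duty per shift 4 ≥ 2 → met
3. patient counseling notice absent → not met
4. compounding area certification 42 days ago vs limit 45 → met
5. condition 'dispenses Schedule II substances' holds; days of controlled-substance discrepancy outstanding 10 > 6 → not met
6. expired items on shelf 3 > 1 → not met
7. prescription-monitoring upload 116 days ago vs limit 120 → met
8. condition 'offers immunizations' holds; drug-loss surety bond $80,000 < $95,000 → not met
9. condition 'performs sterile compounding' holds; expired-stock purge 106 days ago vs limit 90 → not met
10. prescription drop-off log absent → not met
11. professional liability coverage $600,000 ≥ $525,000 → met
Not met: 3, 5, 6, 8, 9, 10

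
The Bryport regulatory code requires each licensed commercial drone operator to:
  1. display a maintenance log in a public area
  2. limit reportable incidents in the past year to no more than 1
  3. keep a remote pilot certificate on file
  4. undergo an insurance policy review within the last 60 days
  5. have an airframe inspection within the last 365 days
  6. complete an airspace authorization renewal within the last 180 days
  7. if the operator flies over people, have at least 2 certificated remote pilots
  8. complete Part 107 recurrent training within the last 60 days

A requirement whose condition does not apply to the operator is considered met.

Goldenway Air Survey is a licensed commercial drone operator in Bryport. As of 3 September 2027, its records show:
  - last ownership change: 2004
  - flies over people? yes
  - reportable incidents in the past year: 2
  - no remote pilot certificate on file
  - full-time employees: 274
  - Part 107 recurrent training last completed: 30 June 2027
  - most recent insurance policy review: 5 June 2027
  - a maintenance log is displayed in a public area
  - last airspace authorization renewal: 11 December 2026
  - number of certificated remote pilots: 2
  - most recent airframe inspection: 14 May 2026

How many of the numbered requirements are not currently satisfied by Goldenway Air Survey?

6

1. maintenance log present → met
2. reportable incidents in the past year 2 > 1 → not met
3. remote pilot certificate absent → not met
4. insurance policy review 90 days ago vs limit 60 → not met
5. airframe inspection 477 days ago vs limit 365 → not met
6. airspace authorization renewal 266 days ago vs limit 180 → not met
7. condition 'flies over people' holds; certificated remote pilots 2 ≥ 2 → met
8. Part 107 recurrent training 65 days ago vs limit 60 → not met
Not met: 6 of 8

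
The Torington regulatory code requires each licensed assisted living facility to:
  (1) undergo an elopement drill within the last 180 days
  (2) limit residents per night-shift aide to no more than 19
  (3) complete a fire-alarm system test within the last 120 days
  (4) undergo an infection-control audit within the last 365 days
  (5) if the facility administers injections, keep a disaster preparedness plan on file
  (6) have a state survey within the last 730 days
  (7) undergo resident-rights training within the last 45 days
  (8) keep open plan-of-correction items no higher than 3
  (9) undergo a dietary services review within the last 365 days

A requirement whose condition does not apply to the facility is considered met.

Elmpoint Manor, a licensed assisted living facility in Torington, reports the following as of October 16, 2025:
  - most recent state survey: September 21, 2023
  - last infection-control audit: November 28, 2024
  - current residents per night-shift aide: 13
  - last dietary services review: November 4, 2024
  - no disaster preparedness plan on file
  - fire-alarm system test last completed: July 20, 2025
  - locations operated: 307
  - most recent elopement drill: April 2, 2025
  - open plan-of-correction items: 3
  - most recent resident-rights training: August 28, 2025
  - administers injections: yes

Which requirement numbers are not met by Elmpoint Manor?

1, 5, 6, 7

1. elopement drill 197 days ago vs limit 180 → not met
2. residents per night-shift aide 13 ≤ 19 → met
3. fire-alarm system test 88 days ago vs limit 120 → met
4. infection-control audit 322 days ago vs limit 365 → met
5. condition 'administers injections' holds; disaster preparedness plan absent → not met
6. state survey 756 days ago vs limit 730 → not met
7. resident-rights training 49 days ago vs limit 45 → not met
8. open plan-of-correction items 3 ≤ 3 → met
9. dietary services review 346 days ago vs limit 365 → met
Not met: 1, 5, 6, 7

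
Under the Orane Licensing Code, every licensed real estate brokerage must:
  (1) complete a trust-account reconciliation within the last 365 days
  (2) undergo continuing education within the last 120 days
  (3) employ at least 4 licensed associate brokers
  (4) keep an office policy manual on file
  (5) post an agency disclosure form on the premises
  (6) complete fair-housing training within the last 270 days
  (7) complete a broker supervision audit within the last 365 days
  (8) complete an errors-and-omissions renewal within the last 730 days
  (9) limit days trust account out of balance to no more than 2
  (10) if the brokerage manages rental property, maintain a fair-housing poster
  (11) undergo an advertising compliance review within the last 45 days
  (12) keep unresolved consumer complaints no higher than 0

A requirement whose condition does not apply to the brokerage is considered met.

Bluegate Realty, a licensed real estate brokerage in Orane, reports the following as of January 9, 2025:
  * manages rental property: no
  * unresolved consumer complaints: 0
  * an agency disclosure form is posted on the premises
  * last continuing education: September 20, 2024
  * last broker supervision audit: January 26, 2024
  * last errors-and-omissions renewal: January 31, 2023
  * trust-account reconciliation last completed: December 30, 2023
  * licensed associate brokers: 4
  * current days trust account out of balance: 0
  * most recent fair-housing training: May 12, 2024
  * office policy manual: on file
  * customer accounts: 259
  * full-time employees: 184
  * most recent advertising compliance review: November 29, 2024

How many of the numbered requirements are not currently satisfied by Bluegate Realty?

1. trust-account reconciliation 376 days ago vs limit 365 → not met
2. continuing education 111 days ago vs limit 120 → met
3. licensed associate brokers 4 ≥ 4 → met
4. office policy manual present → met
5. agency disclosure form present → met
6. fair-housing training 242 days ago vs limit 270 → met
7. broker supervision audit 349 days ago vs limit 365 → met
8. errors-and-omissions renewal 709 days ago vs limit 730 → met
9. days trust account out of balance 0 ≤ 2 → met
10. condition 'manages rental property' does not hold → requirement n/a → met
11. advertising compliance review 41 days ago vs limit 45 → met
12. unresolved consumer complaints 0 ≤ 0 → met
Not met: 1 of 12

1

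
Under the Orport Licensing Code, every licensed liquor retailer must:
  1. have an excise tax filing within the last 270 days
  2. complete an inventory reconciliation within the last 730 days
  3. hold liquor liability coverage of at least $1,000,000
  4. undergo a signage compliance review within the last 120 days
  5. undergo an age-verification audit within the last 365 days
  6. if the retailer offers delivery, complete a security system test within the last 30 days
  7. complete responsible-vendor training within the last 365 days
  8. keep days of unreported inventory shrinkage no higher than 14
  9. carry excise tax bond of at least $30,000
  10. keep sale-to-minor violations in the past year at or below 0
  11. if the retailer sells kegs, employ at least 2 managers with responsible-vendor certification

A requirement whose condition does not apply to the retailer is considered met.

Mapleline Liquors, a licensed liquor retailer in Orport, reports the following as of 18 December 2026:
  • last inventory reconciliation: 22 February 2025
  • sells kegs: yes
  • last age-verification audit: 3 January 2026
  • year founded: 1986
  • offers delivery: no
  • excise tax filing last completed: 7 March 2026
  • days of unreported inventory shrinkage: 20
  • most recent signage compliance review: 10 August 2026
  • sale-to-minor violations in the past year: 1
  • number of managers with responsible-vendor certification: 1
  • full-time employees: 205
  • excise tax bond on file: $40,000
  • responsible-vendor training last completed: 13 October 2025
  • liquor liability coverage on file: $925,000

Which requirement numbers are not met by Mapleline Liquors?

1, 3, 4, 7, 8, 10, 11

1. excise tax filing 286 days ago vs limit 270 → not met
2. inventory reconciliation 664 days ago vs limit 730 → met
3. liquor liability coverage $925,000 < $1,000,000 → not met
4. signage compliance review 130 days ago vs limit 120 → not met
5. age-verification audit 349 days ago vs limit 365 → met
6. condition 'offers delivery' does not hold → requirement n/a → met
7. responsible-vendor training 431 days ago vs limit 365 → not met
8. days of unreported inventory shrinkage 20 > 14 → not met
9. excise tax bond $40,000 ≥ $30,000 → met
10. sale-to-minor violations in the past year 1 > 0 → not met
11. condition 'sells kegs' holds; managers with responsible-vendor certification 1 < 2 → not met
Not met: 1, 3, 4, 7, 8, 10, 11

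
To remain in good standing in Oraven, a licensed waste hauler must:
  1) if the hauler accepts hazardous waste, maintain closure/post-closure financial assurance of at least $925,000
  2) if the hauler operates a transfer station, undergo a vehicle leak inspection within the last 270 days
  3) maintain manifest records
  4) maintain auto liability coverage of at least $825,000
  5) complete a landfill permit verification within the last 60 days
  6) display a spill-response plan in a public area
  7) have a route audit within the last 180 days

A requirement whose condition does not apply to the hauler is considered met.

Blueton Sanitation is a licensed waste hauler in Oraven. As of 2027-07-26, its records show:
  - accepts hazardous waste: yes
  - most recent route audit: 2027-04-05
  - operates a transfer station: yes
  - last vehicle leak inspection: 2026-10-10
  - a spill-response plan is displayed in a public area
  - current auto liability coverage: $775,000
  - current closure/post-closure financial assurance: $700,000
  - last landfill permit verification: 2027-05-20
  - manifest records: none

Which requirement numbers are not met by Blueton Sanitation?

1. condition 'accepts hazardous waste' holds; closure/post-closure financial assurance $700,000 < $925,000 → not met
2. condition 'operates a transfer station' holds; vehicle leak inspection 289 days ago vs limit 270 → not met
3. manifest records absent → not met
4. auto liability coverage $775,000 < $825,000 → not met
5. landfill permit verification 67 days ago vs limit 60 → not met
6. spill-response plan present → met
7. route audit 112 days ago vs limit 180 → met
Not met: 1, 2, 3, 4, 5

1, 2, 3, 4, 5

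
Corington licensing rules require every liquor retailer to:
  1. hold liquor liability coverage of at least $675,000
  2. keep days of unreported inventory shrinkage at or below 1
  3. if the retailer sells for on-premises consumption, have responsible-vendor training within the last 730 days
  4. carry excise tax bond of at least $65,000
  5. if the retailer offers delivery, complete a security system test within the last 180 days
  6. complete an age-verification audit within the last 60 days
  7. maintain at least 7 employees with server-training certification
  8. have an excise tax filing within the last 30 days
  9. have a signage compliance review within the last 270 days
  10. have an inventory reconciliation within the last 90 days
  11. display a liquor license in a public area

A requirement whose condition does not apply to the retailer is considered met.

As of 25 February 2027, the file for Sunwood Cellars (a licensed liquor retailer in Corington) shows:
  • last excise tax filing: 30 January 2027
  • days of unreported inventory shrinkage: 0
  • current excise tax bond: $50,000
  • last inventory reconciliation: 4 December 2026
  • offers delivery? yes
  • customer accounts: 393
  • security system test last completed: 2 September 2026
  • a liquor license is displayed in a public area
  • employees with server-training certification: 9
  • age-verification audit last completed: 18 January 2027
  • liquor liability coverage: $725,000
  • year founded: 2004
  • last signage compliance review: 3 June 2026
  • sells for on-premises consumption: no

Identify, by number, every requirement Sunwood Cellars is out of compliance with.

1. liquor liability coverage $725,000 ≥ $675,000 → met
2. days of unreported inventory shrinkage 0 ≤ 1 → met
3. condition 'sells for on-premises consumption' does not hold → requirement n/a → met
4. excise tax bond $50,000 < $65,000 → not met
5. condition 'offers delivery' holds; security system test 176 days ago vs limit 180 → met
6. age-verification audit 38 days ago vs limit 60 → met
7. employees with server-training certification 9 ≥ 7 → met
8. excise tax filing 26 days ago vs limit 30 → met
9. signage compliance review 267 days ago vs limit 270 → met
10. inventory reconciliation 83 days ago vs limit 90 → met
11. liquor license present → met
Not met: 4

4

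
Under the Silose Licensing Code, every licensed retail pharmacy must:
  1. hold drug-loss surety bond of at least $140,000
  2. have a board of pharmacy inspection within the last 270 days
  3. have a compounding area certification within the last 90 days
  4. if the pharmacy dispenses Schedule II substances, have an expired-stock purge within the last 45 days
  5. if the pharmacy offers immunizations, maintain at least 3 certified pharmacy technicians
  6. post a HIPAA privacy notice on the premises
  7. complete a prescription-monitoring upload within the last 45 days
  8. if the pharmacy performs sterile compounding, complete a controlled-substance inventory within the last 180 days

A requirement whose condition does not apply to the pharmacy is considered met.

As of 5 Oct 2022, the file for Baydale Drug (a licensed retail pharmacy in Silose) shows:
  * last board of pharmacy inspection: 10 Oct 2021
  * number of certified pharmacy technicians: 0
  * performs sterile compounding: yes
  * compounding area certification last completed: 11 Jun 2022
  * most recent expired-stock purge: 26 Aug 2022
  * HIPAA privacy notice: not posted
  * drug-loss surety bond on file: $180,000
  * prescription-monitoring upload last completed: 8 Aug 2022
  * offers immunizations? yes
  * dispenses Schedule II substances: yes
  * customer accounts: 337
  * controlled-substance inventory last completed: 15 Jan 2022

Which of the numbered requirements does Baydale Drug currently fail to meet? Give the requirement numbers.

1. drug-loss surety bond $180,000 ≥ $140,000 → met
2. board of pharmacy inspection 360 days ago vs limit 270 → not met
3. compounding area certification 116 days ago vs limit 90 → not met
4. condition 'dispenses Schedule II substances' holds; expired-stock purge 40 days ago vs limit 45 → met
5. condition 'offers immunizations' holds; certified pharmacy technicians 0 < 3 → not met
6. HIPAA privacy notice absent → not met
7. prescription-monitoring upload 58 days ago vs limit 45 → not met
8. condition 'performs sterile compounding' holds; controlled-substance inventory 263 days ago vs limit 180 → not met
Not met: 2, 3, 5, 6, 7, 8

2, 3, 5, 6, 7, 8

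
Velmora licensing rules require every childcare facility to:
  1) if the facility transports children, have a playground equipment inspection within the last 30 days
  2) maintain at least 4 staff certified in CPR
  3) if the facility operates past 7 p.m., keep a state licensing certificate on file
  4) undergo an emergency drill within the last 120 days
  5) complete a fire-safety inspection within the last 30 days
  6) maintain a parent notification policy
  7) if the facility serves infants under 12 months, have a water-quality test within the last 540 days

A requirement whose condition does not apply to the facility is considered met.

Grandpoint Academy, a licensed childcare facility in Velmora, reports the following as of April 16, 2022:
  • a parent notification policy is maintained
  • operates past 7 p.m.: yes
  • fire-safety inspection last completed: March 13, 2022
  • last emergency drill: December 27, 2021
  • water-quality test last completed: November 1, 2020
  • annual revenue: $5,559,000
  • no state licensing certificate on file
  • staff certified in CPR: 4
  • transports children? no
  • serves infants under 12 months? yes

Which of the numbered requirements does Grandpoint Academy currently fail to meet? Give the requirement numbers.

3, 5

1. condition 'transports children' does not hold → requirement n/a → met
2. staff certified in CPR 4 ≥ 4 → met
3. condition 'operates past 7 p.m.' holds; state licensing certificate absent → not met
4. emergency drill 110 days ago vs limit 120 → met
5. fire-safety inspection 34 days ago vs limit 30 → not met
6. parent notification policy present → met
7. condition 'serves infants under 12 months' holds; water-quality test 531 days ago vs limit 540 → met
Not met: 3, 5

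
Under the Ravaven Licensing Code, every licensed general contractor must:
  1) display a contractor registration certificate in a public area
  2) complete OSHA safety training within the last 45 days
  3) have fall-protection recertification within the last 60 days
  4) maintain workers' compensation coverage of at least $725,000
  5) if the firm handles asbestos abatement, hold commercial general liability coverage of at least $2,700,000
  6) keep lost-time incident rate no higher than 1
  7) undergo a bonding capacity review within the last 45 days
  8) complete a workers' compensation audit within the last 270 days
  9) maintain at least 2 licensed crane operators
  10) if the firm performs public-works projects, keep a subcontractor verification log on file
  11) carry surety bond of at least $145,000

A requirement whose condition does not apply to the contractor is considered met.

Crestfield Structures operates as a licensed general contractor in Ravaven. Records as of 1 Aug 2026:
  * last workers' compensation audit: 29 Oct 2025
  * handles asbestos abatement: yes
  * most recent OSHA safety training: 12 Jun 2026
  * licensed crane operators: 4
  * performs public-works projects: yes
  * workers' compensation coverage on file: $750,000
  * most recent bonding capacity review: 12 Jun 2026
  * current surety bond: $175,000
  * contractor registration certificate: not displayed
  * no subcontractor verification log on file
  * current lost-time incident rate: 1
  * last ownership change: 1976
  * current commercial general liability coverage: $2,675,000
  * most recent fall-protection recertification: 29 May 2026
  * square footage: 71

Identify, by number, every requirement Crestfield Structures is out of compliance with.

1, 2, 3, 5, 7, 8, 10

1. contractor registration certificate absent → not met
2. OSHA safety training 50 days ago vs limit 45 → not met
3. fall-protection recertification 64 days ago vs limit 60 → not met
4. workers' compensation coverage $750,000 ≥ $725,000 → met
5. condition 'handles asbestos abatement' holds; commercial general liability coverage $2,675,000 < $2,700,000 → not met
6. lost-time incident rate 1 ≤ 1 → met
7. bonding capacity review 50 days ago vs limit 45 → not met
8. workers' compensation audit 276 days ago vs limit 270 → not met
9. licensed crane operators 4 ≥ 2 → met
10. condition 'performs public-works projects' holds; subcontractor verification log absent → not met
11. surety bond $175,000 ≥ $145,000 → met
Not met: 1, 2, 3, 5, 7, 8, 10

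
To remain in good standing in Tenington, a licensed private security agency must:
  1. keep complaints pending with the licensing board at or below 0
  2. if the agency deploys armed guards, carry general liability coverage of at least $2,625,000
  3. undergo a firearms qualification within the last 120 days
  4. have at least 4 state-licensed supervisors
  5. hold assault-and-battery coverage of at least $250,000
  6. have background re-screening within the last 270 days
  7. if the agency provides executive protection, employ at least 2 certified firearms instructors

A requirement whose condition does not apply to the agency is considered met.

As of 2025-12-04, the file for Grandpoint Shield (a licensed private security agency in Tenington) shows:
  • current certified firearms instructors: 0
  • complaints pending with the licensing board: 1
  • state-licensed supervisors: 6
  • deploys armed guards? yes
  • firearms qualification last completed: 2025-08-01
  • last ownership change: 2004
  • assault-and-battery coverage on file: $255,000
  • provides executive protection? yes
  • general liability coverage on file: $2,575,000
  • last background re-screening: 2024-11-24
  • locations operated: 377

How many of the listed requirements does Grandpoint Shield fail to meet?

5

1. complaints pending with the licensing board 1 > 0 → not met
2. condition 'deploys armed guards' holds; general liability coverage $2,575,000 < $2,625,000 → not met
3. firearms qualification 125 days ago vs limit 120 → not met
4. state-licensed supervisors 6 ≥ 4 → met
5. assault-and-battery coverage $255,000 ≥ $250,000 → met
6. background re-screening 375 days ago vs limit 270 → not met
7. condition 'provides executive protection' holds; certified firearms instructors 0 < 2 → not met
Not met: 5 of 7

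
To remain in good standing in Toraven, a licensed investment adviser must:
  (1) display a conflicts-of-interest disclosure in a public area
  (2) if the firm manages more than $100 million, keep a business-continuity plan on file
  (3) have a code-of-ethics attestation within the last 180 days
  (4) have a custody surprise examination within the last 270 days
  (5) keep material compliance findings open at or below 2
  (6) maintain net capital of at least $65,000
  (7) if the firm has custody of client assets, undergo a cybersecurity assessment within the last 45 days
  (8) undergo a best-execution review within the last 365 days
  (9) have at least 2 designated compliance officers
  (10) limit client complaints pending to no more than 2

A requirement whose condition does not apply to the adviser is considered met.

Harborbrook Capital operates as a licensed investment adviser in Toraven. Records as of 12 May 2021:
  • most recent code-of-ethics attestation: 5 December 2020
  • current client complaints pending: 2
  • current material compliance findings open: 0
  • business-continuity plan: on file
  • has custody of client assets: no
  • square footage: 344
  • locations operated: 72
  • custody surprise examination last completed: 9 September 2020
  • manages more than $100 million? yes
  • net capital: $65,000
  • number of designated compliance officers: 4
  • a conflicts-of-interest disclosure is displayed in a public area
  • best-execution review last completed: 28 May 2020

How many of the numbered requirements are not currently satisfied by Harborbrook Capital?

0

1. conflicts-of-interest disclosure present → met
2. condition 'manages more than $100 million' holds; business-continuity plan present → met
3. code-of-ethics attestation 158 days ago vs limit 180 → met
4. custody surprise examination 245 days ago vs limit 270 → met
5. material compliance findings open 0 ≤ 2 → met
6. net capital $65,000 ≥ $65,000 → met
7. condition 'has custody of client assets' does not hold → requirement n/a → met
8. best-execution review 349 days ago vs limit 365 → met
9. designated compliance officers 4 ≥ 2 → met
10. client complaints pending 2 ≤ 2 → met
Not met: 0 of 10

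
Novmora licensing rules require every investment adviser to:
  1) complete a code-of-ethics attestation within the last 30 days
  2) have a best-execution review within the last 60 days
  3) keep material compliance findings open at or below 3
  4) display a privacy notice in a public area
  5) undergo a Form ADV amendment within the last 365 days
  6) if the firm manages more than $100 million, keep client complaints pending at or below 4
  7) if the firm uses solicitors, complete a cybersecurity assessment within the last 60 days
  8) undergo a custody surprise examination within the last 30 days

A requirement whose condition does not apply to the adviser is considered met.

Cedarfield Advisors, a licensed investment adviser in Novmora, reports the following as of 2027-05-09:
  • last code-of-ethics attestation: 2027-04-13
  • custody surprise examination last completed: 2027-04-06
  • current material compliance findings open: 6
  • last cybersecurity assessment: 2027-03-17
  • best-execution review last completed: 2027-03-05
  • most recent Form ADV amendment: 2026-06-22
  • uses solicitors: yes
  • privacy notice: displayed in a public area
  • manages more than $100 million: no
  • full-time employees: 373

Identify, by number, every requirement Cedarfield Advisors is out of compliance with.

1. code-of-ethics attestation 26 days ago vs limit 30 → met
2. best-execution review 65 days ago vs limit 60 → not met
3. material compliance findings open 6 > 3 → not met
4. privacy notice present → met
5. Form ADV amendment 321 days ago vs limit 365 → met
6. condition 'manages more than $100 million' does not hold → requirement n/a → met
7. condition 'uses solicitors' holds; cybersecurity assessment 53 days ago vs limit 60 → met
8. custody surprise examination 33 days ago vs limit 30 → not met
Not met: 2, 3, 8

2, 3, 8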